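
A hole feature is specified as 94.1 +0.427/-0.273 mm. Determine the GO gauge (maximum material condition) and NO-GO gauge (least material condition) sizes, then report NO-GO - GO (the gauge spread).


GO = nominal - lower_tol (smallest hole = maximum material condition)
GO = 94.1 - 0.273 = 93.827
NO-GO = nominal + upper_tol (largest hole = least material condition)
NO-GO = 94.1 + 0.427 = 94.527
spread = NO-GO - GO = 94.527 - 93.827 = 0.7000

0.7000


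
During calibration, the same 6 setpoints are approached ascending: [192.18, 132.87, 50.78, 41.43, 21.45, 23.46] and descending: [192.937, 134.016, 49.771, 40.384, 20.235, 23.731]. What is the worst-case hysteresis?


|192.18 - 192.937| = 0.7570
|132.87 - 134.016| = 1.1460
|50.78 - 49.771| = 1.0090
|41.43 - 40.384| = 1.0460
|21.45 - 20.235| = 1.2150
|23.46 - 23.731| = 0.2710
hysteresis = max(diffs) = 1.2150

1.2150


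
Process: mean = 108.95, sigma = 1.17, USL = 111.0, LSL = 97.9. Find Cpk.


Cpu = (USL - mean) / (3*sigma) = (111.0 - 108.95) / (3*1.17) = 0.5840
Cpl = (mean - LSL) / (3*sigma) = (108.95 - 97.9) / (3*1.17) = 3.1481
Cpk = min(Cpu, Cpl) = 0.5840

0.5840


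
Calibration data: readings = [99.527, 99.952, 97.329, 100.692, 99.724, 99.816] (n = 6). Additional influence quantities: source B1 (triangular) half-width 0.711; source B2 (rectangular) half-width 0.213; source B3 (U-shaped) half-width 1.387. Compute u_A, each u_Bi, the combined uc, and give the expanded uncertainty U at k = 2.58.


mean = (99.527 + 99.952 + 97.329 + 100.692 + 99.724 + 99.816) / 6 = 99.50666667
s = sqrt(sum((x - mean)^2)/(n-1)) = 1.1392018
u_A = s / sqrt(n) = 1.1392018 / sqrt(6) = 0.46507719
u_B1 = 0.711 / sqrt(6) = 0.29026453
u_B2 = 0.213 / sqrt(3) = 0.12297561
u_B3 = 1.387 / sqrt(2) = 0.98075711
uc = sqrt(0.46507719^2 + 0.29026453^2 + 0.12297561^2 + 0.98075711^2) = 1.130291
U = k * uc = 2.58 * 1.130291
U = 2.9162

2.9162


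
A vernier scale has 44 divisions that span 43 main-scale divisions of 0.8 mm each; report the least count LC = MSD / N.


LC = MSD / n_div
= 0.8 / 44
= 0.0182

0.0182


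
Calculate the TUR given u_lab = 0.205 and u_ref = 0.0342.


TUR = u_lab / u_ref
= 0.205 / 0.0342
= 5.9942

5.9942


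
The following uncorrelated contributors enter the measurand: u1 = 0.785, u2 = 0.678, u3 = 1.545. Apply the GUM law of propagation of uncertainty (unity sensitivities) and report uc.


uc = sqrt(0.785^2 + 0.678^2 + 1.545^2)
uc = sqrt(3.462934)
uc = 1.8609

1.8609


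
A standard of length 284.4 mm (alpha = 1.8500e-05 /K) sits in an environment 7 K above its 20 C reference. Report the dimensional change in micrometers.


dL = L * alpha * dT
= 284.4 * 1.8500e-05 * 7
= 0.0368298 mm
dL_um = 0.0368298 * 1000 = 36.8298 um

36.8298


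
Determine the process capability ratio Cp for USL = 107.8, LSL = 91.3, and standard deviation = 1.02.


Cp = (USL - LSL) / (6 * sigma)
= (107.8 - 91.3) / (6 * 1.02)
= 16.5000 / 6.1200
= 2.6961

2.6961


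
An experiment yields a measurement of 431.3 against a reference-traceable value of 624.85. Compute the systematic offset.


Systematic error = measured - true
= 431.3 - 624.85
= -193.5500

-193.5500


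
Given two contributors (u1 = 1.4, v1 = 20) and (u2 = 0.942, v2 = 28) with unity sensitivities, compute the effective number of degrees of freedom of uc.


uc = sqrt(u1^2 + u2^2) = sqrt(1.4^2 + 0.942^2) = 1.6874134
v_eff = uc^4 / (u1^4/v1 + u2^4/v2)
= 1.6874134^4 / (1.4^4/20 + 0.942^4/28)
= 8.1074816 / 0.22020196
v_eff = 36.8184

36.8184


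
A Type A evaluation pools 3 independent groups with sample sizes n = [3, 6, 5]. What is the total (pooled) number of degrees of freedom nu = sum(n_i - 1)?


nu = sum_i (n_i - 1)
nu = ((3 - 1) + (6 - 1) + (5 - 1))
nu = 2 + 5 + 4
nu = 11

11


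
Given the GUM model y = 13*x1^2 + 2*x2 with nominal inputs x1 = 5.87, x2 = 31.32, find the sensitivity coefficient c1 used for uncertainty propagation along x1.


y = 13*x1^2 + 2*x2
dy/dx1 = 2*13*x1
Evaluate at x1 = 5.87: c1 = 26 * 5.87
c1 = 152.6200

152.6200


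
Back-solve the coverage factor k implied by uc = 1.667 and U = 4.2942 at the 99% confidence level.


k = U / uc
k = 4.2942 / 1.667
k = 2.576

2.576


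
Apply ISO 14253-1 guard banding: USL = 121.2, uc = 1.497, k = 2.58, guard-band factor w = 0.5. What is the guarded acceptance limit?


U = k * uc = 2.58 * 1.497 = 3.86226
guard band g = w * U = 0.5 * 3.86226 = 1.93113
AL = USL - g = 121.2 - 1.93113
AL = 119.2689

119.2689


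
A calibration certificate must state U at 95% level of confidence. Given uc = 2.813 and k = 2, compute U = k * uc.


U = k * uc
U = 2 * 2.813
U = 5.6260

5.6260


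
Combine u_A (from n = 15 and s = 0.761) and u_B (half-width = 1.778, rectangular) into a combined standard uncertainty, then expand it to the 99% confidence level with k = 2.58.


u_A = s / sqrt(n) = 0.761 / sqrt(15) = 0.19648936
u_B = half_width / sqrt(3) = 1.778 / sqrt(3) = 1.0265288
uc = sqrt(u_A^2 + u_B^2) = sqrt(0.19648936^2 + 1.0265288^2) = 1.0451648
U = k * uc = 2.58 * 1.0451648
U = 2.6965

2.6965


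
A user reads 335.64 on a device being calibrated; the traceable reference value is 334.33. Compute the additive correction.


Correction = standard - reading
= 334.33 - 335.64
= -1.3100

-1.3100


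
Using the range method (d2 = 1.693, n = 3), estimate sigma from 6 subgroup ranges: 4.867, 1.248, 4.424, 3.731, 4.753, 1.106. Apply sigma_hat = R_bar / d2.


R_bar = (4.867 + 1.248 + 4.424 + 3.731 + 4.753 + 1.106) / 6
R_bar = 20.129 / 6 = 3.3548333
sigma_hat = R_bar / d2 = 3.3548333 / 1.693 = 1.9816

1.9816


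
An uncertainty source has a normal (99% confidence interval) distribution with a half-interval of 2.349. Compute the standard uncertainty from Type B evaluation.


u_B = half_width / 2.576
u_B = 2.349 / 2.576
u_B = 0.9119

0.9119


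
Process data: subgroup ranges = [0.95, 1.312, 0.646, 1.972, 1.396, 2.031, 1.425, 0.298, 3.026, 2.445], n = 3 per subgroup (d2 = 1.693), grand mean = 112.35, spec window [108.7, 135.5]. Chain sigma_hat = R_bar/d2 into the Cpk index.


R_bar = (0.95 + 1.312 + 0.646 + 1.972 + 1.396 + 2.031 + 1.425 + 0.298 + 3.026 + 2.445) / 10 = 1.5501
sigma = R_bar / d2 = 1.5501 / 1.693 = 0.91559362
Cp = (USL - LSL)/(6*sigma) = (135.5 - 108.7)/(6*0.91559362) = 4.8784
Cpu = (135.5 - 112.35)/(3*0.91559362) = 8.4280
Cpl = (112.35 - 108.7)/(3*0.91559362) = 1.3288
Cpk = min(Cpu, Cpl) = 1.3288

1.3288


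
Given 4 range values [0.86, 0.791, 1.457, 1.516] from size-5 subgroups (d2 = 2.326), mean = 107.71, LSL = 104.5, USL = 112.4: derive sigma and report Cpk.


R_bar = (0.86 + 0.791 + 1.457 + 1.516) / 4 = 1.156
sigma = R_bar / d2 = 1.156 / 2.326 = 0.49699054
Cp = (USL - LSL)/(6*sigma) = (112.4 - 104.5)/(6*0.49699054) = 2.6493
Cpu = (112.4 - 107.71)/(3*0.49699054) = 3.1456
Cpl = (107.71 - 104.5)/(3*0.49699054) = 2.1530
Cpk = min(Cpu, Cpl) = 2.1530

2.1530


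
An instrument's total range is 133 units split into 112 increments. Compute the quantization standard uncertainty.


resolution = range / divisions
resolution = 133 / 112 = 1.1875
u_res = resolution / (2*sqrt(3))
u_res = 1.1875 / 3.4641016
u_res = 0.3428

0.3428


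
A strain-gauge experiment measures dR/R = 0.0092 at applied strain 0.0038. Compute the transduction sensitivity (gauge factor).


GF = (dR/R) / epsilon
= 0.0092 / 0.0038
= 2.4211

2.4211


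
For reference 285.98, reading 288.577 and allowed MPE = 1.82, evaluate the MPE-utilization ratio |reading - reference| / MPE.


e = indication - reference = 288.577 - 285.98 = 2.5970
|e| = 2.5970
ratio = |e| / MPE = 2.5970 / 1.82
ratio = 1.4269

1.4269


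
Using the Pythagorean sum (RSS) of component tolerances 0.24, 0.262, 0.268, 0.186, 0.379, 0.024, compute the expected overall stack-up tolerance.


RSS = sqrt(0.24^2 + 0.262^2 + 0.268^2 + 0.186^2 + 0.379^2 + 0.024^2)
= sqrt(0.376881)
= 0.6139

0.6139


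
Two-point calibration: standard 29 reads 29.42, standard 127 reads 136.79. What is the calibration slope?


slope = (y2 - y1) / (x2 - x1)
= (136.79 - 29.42) / (127 - 29)
= 107.3700 / 98
= 1.0956

1.0956


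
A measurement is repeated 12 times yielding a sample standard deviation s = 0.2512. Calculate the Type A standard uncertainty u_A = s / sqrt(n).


u_A = s / sqrt(n)
u_A = 0.2512 / sqrt(12)
u_A = 0.2512 / 3.4641016
u_A = 0.0725

0.0725


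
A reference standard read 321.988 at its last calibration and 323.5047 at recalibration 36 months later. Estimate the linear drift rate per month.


rate = (v2 - v1) / months
= (323.5047 - 321.988) / 36
= 1.5167 / 36
= 0.0421

0.0421


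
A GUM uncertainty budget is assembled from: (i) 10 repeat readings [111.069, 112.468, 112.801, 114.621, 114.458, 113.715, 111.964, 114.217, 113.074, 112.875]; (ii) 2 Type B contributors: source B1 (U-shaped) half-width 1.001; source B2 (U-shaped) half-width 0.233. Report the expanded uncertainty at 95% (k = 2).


mean = (111.069 + 112.468 + 112.801 + 114.621 + 114.458 + 113.715 + 111.964 + 114.217 + 113.074 + 112.875) / 10 = 113.1262
s = sqrt(sum((x - mean)^2)/(n-1)) = 1.1417451
u_A = s / sqrt(n) = 1.1417451 / sqrt(10) = 0.3610515
u_B1 = 1.001 / sqrt(2) = 0.70781389
u_B2 = 0.233 / sqrt(2) = 0.16475588
uc = sqrt(0.3610515^2 + 0.70781389^2 + 0.16475588^2) = 0.81148209
U = k * uc = 2 * 0.81148209
U = 1.6230

1.6230


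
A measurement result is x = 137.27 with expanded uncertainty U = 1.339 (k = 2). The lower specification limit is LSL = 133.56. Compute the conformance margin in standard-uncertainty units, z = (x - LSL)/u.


u = U / k = 1.339 / 2 = 0.6695
margin = |LSL - x| = |133.56 - 137.27| = 3.71
z = margin / u = 3.71 / 0.6695
z = 5.5414

5.5414


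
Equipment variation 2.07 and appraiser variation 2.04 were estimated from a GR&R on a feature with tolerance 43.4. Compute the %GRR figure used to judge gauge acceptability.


GRR = sqrt(EV^2 + AV^2) = sqrt(2.07^2 + 2.04^2) = 2.9062863
%GRR = GRR / tol * 100 = 2.9062863 / 43.4 * 100
%GRR = 6.6965

6.6965


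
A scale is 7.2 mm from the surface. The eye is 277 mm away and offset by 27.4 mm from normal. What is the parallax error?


error = h * offset / d
= 7.2 * 27.4 / 277
= 0.7122

0.7122


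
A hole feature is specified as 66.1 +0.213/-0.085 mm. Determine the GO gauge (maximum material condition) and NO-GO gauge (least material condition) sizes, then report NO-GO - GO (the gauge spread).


GO = nominal - lower_tol (smallest hole = maximum material condition)
GO = 66.1 - 0.085 = 66.015
NO-GO = nominal + upper_tol (largest hole = least material condition)
NO-GO = 66.1 + 0.213 = 66.313
spread = NO-GO - GO = 66.313 - 66.015 = 0.2980

0.2980


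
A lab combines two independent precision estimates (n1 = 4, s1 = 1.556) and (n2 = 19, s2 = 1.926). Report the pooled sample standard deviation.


s_p = sqrt(((n1-1)*s1^2 + (n2-1)*s2^2) / (n1+n2-2))
numerator = (4-1)*1.556^2 + (19-1)*1.926^2 = 7.263408 + 66.770568 = 74.033976
denominator = 4 + 19 - 2 = 21
s_p^2 = 74.033976 / 21 = 3.5254274
s_p = sqrt(3.5254274) = 1.8776

1.8776


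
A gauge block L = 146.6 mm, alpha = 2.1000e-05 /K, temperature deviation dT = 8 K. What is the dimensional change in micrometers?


dL = L * alpha * dT
= 146.6 * 2.1000e-05 * 8
= 0.0246288 mm
dL_um = 0.0246288 * 1000 = 24.6288 um

24.6288


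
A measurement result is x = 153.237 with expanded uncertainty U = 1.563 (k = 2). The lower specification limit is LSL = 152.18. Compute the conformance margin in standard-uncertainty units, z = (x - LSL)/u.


u = U / k = 1.563 / 2 = 0.7815
margin = |LSL - x| = |152.18 - 153.237| = 1.057
z = margin / u = 1.057 / 0.7815
z = 1.3525

1.3525


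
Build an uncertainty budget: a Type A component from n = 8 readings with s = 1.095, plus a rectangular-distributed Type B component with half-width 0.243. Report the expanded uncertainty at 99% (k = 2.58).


u_A = s / sqrt(n) = 1.095 / sqrt(8) = 0.38714096
u_B = half_width / sqrt(3) = 0.243 / sqrt(3) = 0.14029612
uc = sqrt(u_A^2 + u_B^2) = sqrt(0.38714096^2 + 0.14029612^2) = 0.411778
U = k * uc = 2.58 * 0.411778
U = 1.0624

1.0624


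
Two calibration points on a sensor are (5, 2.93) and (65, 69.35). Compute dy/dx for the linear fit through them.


slope = (y2 - y1) / (x2 - x1)
= (69.35 - 2.93) / (65 - 5)
= 66.4200 / 60
= 1.1070

1.1070


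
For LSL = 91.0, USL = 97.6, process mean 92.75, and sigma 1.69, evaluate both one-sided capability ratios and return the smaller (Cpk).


Cpu = (USL - mean) / (3*sigma) = (97.6 - 92.75) / (3*1.69) = 0.9566
Cpl = (mean - LSL) / (3*sigma) = (92.75 - 91.0) / (3*1.69) = 0.3452
Cpk = min(Cpu, Cpl) = 0.3452

0.3452


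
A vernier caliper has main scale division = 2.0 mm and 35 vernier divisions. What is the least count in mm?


LC = MSD / n_div
= 2.0 / 35
= 0.0571

0.0571


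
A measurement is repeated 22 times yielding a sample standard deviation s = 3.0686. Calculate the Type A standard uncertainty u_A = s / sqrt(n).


u_A = s / sqrt(n)
u_A = 3.0686 / sqrt(22)
u_A = 3.0686 / 4.6904158
u_A = 0.6542

0.6542


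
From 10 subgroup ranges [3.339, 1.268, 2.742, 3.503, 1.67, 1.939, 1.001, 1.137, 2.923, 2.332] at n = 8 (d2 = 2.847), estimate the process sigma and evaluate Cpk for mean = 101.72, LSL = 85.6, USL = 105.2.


R_bar = (3.339 + 1.268 + 2.742 + 3.503 + 1.67 + 1.939 + 1.001 + 1.137 + 2.923 + 2.332) / 10 = 2.1854
sigma = R_bar / d2 = 2.1854 / 2.847 = 0.76761503
Cp = (USL - LSL)/(6*sigma) = (105.2 - 85.6)/(6*0.76761503) = 4.2556
Cpu = (105.2 - 101.72)/(3*0.76761503) = 1.5112
Cpl = (101.72 - 85.6)/(3*0.76761503) = 7.0000
Cpk = min(Cpu, Cpl) = 1.5112

1.5112


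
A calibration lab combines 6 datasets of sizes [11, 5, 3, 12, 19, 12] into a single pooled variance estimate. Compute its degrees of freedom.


nu = sum_i (n_i - 1)
nu = ((11 - 1) + (5 - 1) + (3 - 1) + (12 - 1) + (19 - 1) + (12 - 1))
nu = 10 + 4 + 2 + 11 + 18 + 11
nu = 56

56


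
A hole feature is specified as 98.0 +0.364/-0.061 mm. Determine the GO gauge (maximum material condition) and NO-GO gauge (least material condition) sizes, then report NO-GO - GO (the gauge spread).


GO = nominal - lower_tol (smallest hole = maximum material condition)
GO = 98.0 - 0.061 = 97.939
NO-GO = nominal + upper_tol (largest hole = least material condition)
NO-GO = 98.0 + 0.364 = 98.364
spread = NO-GO - GO = 98.364 - 97.939 = 0.4250

0.4250


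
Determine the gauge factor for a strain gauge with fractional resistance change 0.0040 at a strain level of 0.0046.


GF = (dR/R) / epsilon
= 0.0040 / 0.0046
= 0.8696

0.8696


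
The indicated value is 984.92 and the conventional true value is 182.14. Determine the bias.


Systematic error = measured - true
= 984.92 - 182.14
= 802.7800

802.7800


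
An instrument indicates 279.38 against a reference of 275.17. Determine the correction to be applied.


Correction = standard - reading
= 275.17 - 279.38
= -4.2100

-4.2100


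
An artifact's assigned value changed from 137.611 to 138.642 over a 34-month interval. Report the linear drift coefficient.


rate = (v2 - v1) / months
= (138.642 - 137.611) / 34
= 1.0310 / 34
= 0.0303

0.0303


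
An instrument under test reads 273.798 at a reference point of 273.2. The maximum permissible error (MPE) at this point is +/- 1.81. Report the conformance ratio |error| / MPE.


e = indication - reference = 273.798 - 273.2 = 0.5980
|e| = 0.5980
ratio = |e| / MPE = 0.5980 / 1.81
ratio = 0.3304

0.3304


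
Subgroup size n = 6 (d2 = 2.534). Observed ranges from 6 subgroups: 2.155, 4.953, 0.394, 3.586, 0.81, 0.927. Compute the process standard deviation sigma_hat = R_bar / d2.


R_bar = (2.155 + 4.953 + 0.394 + 3.586 + 0.81 + 0.927) / 6
R_bar = 12.825 / 6 = 2.1375
sigma_hat = R_bar / d2 = 2.1375 / 2.534 = 0.8435

0.8435


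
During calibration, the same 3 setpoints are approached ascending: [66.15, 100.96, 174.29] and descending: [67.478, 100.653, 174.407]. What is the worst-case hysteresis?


|66.15 - 67.478| = 1.3280
|100.96 - 100.653| = 0.3070
|174.29 - 174.407| = 0.1170
hysteresis = max(diffs) = 1.3280

1.3280


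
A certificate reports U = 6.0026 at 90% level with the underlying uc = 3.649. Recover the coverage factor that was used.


k = U / uc
k = 6.0026 / 3.649
k = 1.645

1.645


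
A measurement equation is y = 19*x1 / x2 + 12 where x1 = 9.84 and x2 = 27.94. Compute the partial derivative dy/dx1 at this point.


y = 19*x1 / x2 + 12
dy/dx1 = 19/x2
Evaluate at x2 = 27.94: c1 = 19 / 27.94
c1 = 0.6800

0.6800


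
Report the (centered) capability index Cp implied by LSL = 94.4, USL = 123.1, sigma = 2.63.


Cp = (USL - LSL) / (6 * sigma)
= (123.1 - 94.4) / (6 * 2.63)
= 28.7000 / 15.7800
= 1.8188

1.8188


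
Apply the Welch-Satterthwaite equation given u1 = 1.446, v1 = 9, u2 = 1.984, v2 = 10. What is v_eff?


uc = sqrt(u1^2 + u2^2) = sqrt(1.446^2 + 1.984^2) = 2.4550299
v_eff = uc^4 / (u1^4/v1 + u2^4/v2)
= 2.4550299^4 / (1.446^4/9 + 1.984^4/10)
= 36.3268 / 2.0351811
v_eff = 17.8494

17.8494


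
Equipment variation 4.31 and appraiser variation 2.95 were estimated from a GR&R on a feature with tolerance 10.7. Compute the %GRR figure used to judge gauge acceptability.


GRR = sqrt(EV^2 + AV^2) = sqrt(4.31^2 + 2.95^2) = 5.2228919
%GRR = GRR / tol * 100 = 5.2228919 / 10.7 * 100
%GRR = 48.8121

48.8121


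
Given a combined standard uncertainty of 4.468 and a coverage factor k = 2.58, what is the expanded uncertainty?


U = k * uc
U = 2.58 * 4.468
U = 11.5274

11.5274


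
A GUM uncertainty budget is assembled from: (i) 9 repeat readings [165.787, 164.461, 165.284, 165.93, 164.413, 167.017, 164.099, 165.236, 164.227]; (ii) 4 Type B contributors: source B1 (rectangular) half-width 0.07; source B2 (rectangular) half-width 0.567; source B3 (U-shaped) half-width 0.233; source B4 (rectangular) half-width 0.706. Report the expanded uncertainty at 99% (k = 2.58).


mean = (165.787 + 164.461 + 165.284 + 165.93 + 164.413 + 167.017 + 164.099 + 165.236 + 164.227) / 9 = 165.1615556
s = sqrt(sum((x - mean)^2)/(n-1)) = 0.96814437
u_A = s / sqrt(n) = 0.96814437 / sqrt(9) = 0.32271479
u_B1 = 0.07 / sqrt(3) = 0.040414519
u_B2 = 0.567 / sqrt(3) = 0.3273576
u_B3 = 0.233 / sqrt(2) = 0.16475588
u_B4 = 0.706 / sqrt(3) = 0.40760929
uc = sqrt(0.32271479^2 + 0.040414519^2 + 0.3273576^2 + 0.16475588^2 + 0.40760929^2) = 0.63736253
U = k * uc = 2.58 * 0.63736253
U = 1.6444

1.6444


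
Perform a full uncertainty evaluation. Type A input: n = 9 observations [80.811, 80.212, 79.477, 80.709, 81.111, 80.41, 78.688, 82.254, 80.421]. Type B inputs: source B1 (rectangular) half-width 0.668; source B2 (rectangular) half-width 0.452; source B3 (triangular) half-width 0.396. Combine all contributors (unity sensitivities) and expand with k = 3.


mean = (80.811 + 80.212 + 79.477 + 80.709 + 81.111 + 80.41 + 78.688 + 82.254 + 80.421) / 9 = 80.45477778
s = sqrt(sum((x - mean)^2)/(n-1)) = 0.99993697
u_A = s / sqrt(n) = 0.99993697 / sqrt(9) = 0.33331232
u_B1 = 0.668 / sqrt(3) = 0.38566998
u_B2 = 0.452 / sqrt(3) = 0.26096232
u_B3 = 0.396 / sqrt(6) = 0.16166632
uc = sqrt(0.33331232^2 + 0.38566998^2 + 0.26096232^2 + 0.16166632^2) = 0.59504266
U = k * uc = 3 * 0.59504266
U = 1.7851

1.7851


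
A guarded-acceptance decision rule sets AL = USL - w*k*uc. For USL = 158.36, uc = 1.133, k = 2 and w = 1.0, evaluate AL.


U = k * uc = 2 * 1.133 = 2.266
guard band g = w * U = 1.0 * 2.266 = 2.266
AL = USL - g = 158.36 - 2.266
AL = 156.0940

156.0940


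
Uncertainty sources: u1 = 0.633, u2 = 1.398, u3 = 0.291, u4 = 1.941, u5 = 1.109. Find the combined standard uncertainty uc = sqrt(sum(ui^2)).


uc = sqrt(0.633^2 + 1.398^2 + 0.291^2 + 1.941^2 + 1.109^2)
uc = sqrt(7.437136)
uc = 2.7271

2.7271


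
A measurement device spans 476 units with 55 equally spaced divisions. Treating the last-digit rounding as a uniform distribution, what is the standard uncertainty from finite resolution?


resolution = range / divisions
resolution = 476 / 55 = 8.6545455
u_res = resolution / (2*sqrt(3))
u_res = 8.6545455 / 3.4641016
u_res = 2.4984

2.4984


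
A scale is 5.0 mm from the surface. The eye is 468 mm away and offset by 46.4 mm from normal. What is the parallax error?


error = h * offset / d
= 5.0 * 46.4 / 468
= 0.4957

0.4957


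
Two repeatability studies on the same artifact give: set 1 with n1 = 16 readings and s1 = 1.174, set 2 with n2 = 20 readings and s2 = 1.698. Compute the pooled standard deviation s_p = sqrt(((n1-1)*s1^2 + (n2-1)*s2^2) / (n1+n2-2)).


s_p = sqrt(((n1-1)*s1^2 + (n2-1)*s2^2) / (n1+n2-2))
numerator = (16-1)*1.174^2 + (20-1)*1.698^2 = 20.67414 + 54.780876 = 75.455016
denominator = 16 + 20 - 2 = 34
s_p^2 = 75.455016 / 34 = 2.2192652
s_p = sqrt(2.2192652) = 1.4897

1.4897


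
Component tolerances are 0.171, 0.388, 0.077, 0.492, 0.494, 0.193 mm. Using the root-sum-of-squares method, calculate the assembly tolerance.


RSS = sqrt(0.171^2 + 0.388^2 + 0.077^2 + 0.492^2 + 0.494^2 + 0.193^2)
= sqrt(0.709063)
= 0.8421

0.8421


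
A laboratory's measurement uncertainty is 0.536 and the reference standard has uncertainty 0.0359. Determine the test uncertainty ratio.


TUR = u_lab / u_ref
= 0.536 / 0.0359
= 14.9304

14.9304


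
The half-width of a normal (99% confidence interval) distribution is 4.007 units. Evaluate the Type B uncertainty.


u_B = half_width / 2.576
u_B = 4.007 / 2.576
u_B = 1.5555

1.5555


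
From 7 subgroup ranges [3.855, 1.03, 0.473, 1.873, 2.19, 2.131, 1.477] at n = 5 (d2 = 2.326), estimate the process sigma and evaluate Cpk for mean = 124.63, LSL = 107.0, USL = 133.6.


R_bar = (3.855 + 1.03 + 0.473 + 1.873 + 2.19 + 2.131 + 1.477) / 7 = 1.8612857
sigma = R_bar / d2 = 1.8612857 / 2.326 = 0.80020881
Cp = (USL - LSL)/(6*sigma) = (133.6 - 107.0)/(6*0.80020881) = 5.5402
Cpu = (133.6 - 124.63)/(3*0.80020881) = 3.7365
Cpl = (124.63 - 107.0)/(3*0.80020881) = 7.3439
Cpk = min(Cpu, Cpl) = 3.7365

3.7365


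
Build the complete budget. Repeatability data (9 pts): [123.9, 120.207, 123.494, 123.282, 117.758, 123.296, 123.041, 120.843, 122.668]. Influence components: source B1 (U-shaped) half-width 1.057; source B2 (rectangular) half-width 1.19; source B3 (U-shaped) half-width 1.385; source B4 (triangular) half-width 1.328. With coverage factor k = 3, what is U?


mean = (123.9 + 120.207 + 123.494 + 123.282 + 117.758 + 123.296 + 123.041 + 120.843 + 122.668) / 9 = 122.0543333
s = sqrt(sum((x - mean)^2)/(n-1)) = 2.0376633
u_A = s / sqrt(n) = 2.0376633 / sqrt(9) = 0.6792211
u_B1 = 1.057 / sqrt(2) = 0.74741187
u_B2 = 1.19 / sqrt(3) = 0.68704682
u_B3 = 1.385 / sqrt(2) = 0.97934289
u_B4 = 1.328 / sqrt(6) = 0.54215373
uc = sqrt(0.6792211^2 + 0.74741187^2 + 0.68704682^2 + 0.97934289^2 + 0.54215373^2) = 1.6568169
U = k * uc = 3 * 1.6568169
U = 4.9705

4.9705


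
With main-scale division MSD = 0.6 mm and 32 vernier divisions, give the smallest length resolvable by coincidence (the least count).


LC = MSD / n_div
= 0.6 / 32
= 0.0187

0.0187


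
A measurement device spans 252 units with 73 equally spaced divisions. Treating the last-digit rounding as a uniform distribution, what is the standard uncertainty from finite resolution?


resolution = range / divisions
resolution = 252 / 73 = 3.4520548
u_res = resolution / (2*sqrt(3))
u_res = 3.4520548 / 3.4641016
u_res = 0.9965

0.9965


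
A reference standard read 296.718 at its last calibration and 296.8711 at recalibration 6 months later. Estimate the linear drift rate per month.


rate = (v2 - v1) / months
= (296.8711 - 296.718) / 6
= 0.1531 / 6
= 0.0255

0.0255


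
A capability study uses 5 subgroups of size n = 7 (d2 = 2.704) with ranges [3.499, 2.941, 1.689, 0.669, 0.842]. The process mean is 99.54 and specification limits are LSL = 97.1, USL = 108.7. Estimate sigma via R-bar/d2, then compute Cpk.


R_bar = (3.499 + 2.941 + 1.689 + 0.669 + 0.842) / 5 = 1.928
sigma = R_bar / d2 = 1.928 / 2.704 = 0.71301775
Cp = (USL - LSL)/(6*sigma) = (108.7 - 97.1)/(6*0.71301775) = 2.7115
Cpu = (108.7 - 99.54)/(3*0.71301775) = 4.2823
Cpl = (99.54 - 97.1)/(3*0.71301775) = 1.1407
Cpk = min(Cpu, Cpl) = 1.1407

1.1407


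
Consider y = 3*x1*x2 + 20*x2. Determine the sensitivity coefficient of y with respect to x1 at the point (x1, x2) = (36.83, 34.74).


y = 3*x1*x2 + 20*x2
dy/dx1 = 3*x2
Evaluate at x2 = 34.74: c1 = 3 * 34.74
c1 = 104.2200

104.2200


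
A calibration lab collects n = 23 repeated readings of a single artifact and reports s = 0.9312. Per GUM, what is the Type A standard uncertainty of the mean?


u_A = s / sqrt(n)
u_A = 0.9312 / sqrt(23)
u_A = 0.9312 / 4.7958315
u_A = 0.1942

0.1942


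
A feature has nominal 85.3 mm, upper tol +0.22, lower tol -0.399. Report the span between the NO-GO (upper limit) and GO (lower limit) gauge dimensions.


GO = nominal - lower_tol (smallest hole = maximum material condition)
GO = 85.3 - 0.399 = 84.901
NO-GO = nominal + upper_tol (largest hole = least material condition)
NO-GO = 85.3 + 0.22 = 85.52
spread = NO-GO - GO = 85.52 - 84.901 = 0.6190

0.6190


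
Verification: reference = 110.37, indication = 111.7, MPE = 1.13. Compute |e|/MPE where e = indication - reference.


e = indication - reference = 111.7 - 110.37 = 1.3300
|e| = 1.3300
ratio = |e| / MPE = 1.3300 / 1.13
ratio = 1.1770

1.1770


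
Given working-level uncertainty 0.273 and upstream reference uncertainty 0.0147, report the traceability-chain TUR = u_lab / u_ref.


TUR = u_lab / u_ref
= 0.273 / 0.0147
= 18.5714

18.5714


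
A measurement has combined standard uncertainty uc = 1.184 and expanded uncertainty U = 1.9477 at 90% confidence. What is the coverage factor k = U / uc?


k = U / uc
k = 1.9477 / 1.184
k = 1.645

1.645


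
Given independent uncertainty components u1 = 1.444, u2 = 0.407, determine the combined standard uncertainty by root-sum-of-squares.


uc = sqrt(1.444^2 + 0.407^2)
uc = sqrt(2.250785)
uc = 1.5003

1.5003


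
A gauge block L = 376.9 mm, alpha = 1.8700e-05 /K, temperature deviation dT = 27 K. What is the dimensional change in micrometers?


dL = L * alpha * dT
= 376.9 * 1.8700e-05 * 27
= 0.1902968 mm
dL_um = 0.1902968 * 1000 = 190.2968 um

190.2968


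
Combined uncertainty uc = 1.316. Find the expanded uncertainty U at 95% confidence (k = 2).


U = k * uc
U = 2 * 1.316
U = 2.6320

2.6320


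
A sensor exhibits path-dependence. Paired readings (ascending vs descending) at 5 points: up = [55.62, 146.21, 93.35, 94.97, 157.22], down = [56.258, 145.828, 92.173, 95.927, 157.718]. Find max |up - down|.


|55.62 - 56.258| = 0.6380
|146.21 - 145.828| = 0.3820
|93.35 - 92.173| = 1.1770
|94.97 - 95.927| = 0.9570
|157.22 - 157.718| = 0.4980
hysteresis = max(diffs) = 1.1770

1.1770


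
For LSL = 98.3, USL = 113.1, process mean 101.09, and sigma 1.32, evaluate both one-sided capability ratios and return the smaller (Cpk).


Cpu = (USL - mean) / (3*sigma) = (113.1 - 101.09) / (3*1.32) = 3.0328
Cpl = (mean - LSL) / (3*sigma) = (101.09 - 98.3) / (3*1.32) = 0.7045
Cpk = min(Cpu, Cpl) = 0.7045

0.7045


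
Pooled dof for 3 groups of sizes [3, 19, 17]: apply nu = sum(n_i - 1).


nu = sum_i (n_i - 1)
nu = ((3 - 1) + (19 - 1) + (17 - 1))
nu = 2 + 18 + 16
nu = 36

36


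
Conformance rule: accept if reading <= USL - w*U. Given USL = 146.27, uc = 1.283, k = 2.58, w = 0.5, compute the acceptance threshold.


U = k * uc = 2.58 * 1.283 = 3.31014
guard band g = w * U = 0.5 * 3.31014 = 1.65507
AL = USL - g = 146.27 - 1.65507
AL = 144.6149

144.6149


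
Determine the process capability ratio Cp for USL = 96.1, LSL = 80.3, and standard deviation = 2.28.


Cp = (USL - LSL) / (6 * sigma)
= (96.1 - 80.3) / (6 * 2.28)
= 15.8000 / 13.6800
= 1.1550

1.1550


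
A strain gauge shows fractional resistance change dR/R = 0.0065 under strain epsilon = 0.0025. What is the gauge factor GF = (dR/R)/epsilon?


GF = (dR/R) / epsilon
= 0.0065 / 0.0025
= 2.6000

2.6000


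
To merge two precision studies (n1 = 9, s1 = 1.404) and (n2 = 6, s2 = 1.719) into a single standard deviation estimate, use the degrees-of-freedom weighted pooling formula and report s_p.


s_p = sqrt(((n1-1)*s1^2 + (n2-1)*s2^2) / (n1+n2-2))
numerator = (9-1)*1.404^2 + (6-1)*1.719^2 = 15.769728 + 14.774805 = 30.544533
denominator = 9 + 6 - 2 = 13
s_p^2 = 30.544533 / 13 = 2.3495795
s_p = sqrt(2.3495795) = 1.5328

1.5328


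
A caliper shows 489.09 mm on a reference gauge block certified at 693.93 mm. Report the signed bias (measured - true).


Systematic error = measured - true
= 489.09 - 693.93
= -204.8400

-204.8400


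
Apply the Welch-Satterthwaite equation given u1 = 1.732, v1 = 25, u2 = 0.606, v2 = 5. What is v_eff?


uc = sqrt(u1^2 + u2^2) = sqrt(1.732^2 + 0.606^2) = 1.834955
v_eff = uc^4 / (u1^4/v1 + u2^4/v2)
= 1.834955^4 / (1.732^4/25 + 0.606^4/5)
= 11.337092 / 0.38693022
v_eff = 29.3001

29.3001


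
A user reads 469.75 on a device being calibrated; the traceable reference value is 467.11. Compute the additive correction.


Correction = standard - reading
= 467.11 - 469.75
= -2.6400

-2.6400


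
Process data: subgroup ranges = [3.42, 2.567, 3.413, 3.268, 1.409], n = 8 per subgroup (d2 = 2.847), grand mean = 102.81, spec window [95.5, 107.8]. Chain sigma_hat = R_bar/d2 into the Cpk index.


R_bar = (3.42 + 2.567 + 3.413 + 3.268 + 1.409) / 5 = 2.8154
sigma = R_bar / d2 = 2.8154 / 2.847 = 0.9889006
Cp = (USL - LSL)/(6*sigma) = (107.8 - 95.5)/(6*0.9889006) = 2.0730
Cpu = (107.8 - 102.81)/(3*0.9889006) = 1.6820
Cpl = (102.81 - 95.5)/(3*0.9889006) = 2.4640
Cpk = min(Cpu, Cpl) = 1.6820

1.6820


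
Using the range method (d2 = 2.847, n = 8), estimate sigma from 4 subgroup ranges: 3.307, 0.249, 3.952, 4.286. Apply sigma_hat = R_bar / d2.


R_bar = (3.307 + 0.249 + 3.952 + 4.286) / 4
R_bar = 11.794 / 4 = 2.9485
sigma_hat = R_bar / d2 = 2.9485 / 2.847 = 1.0357

1.0357


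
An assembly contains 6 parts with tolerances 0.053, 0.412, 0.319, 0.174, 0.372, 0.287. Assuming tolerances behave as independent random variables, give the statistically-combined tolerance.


RSS = sqrt(0.053^2 + 0.412^2 + 0.319^2 + 0.174^2 + 0.372^2 + 0.287^2)
= sqrt(0.525343)
= 0.7248

0.7248


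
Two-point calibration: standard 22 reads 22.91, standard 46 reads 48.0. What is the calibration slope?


slope = (y2 - y1) / (x2 - x1)
= (48.0 - 22.91) / (46 - 22)
= 25.0900 / 24
= 1.0454

1.0454


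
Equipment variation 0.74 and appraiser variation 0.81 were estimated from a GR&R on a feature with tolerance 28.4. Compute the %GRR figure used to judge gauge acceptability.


GRR = sqrt(EV^2 + AV^2) = sqrt(0.74^2 + 0.81^2) = 1.0971326
%GRR = GRR / tol * 100 = 1.0971326 / 28.4 * 100
%GRR = 3.8631

3.8631


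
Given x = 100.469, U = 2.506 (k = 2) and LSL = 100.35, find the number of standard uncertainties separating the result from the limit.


u = U / k = 2.506 / 2 = 1.253
margin = |LSL - x| = |100.35 - 100.469| = 0.119
z = margin / u = 0.119 / 1.253
z = 0.0950

0.0950


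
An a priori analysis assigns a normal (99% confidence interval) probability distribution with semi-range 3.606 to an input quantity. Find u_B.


u_B = half_width / 2.576
u_B = 3.606 / 2.576
u_B = 1.3998

1.3998


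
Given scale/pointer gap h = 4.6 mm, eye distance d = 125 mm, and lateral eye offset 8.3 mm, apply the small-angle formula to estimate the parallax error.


error = h * offset / d
= 4.6 * 8.3 / 125
= 0.3054

0.3054


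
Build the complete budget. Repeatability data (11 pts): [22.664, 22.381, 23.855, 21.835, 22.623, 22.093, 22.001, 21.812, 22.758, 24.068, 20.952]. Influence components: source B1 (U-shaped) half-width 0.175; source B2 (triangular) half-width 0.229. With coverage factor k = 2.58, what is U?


mean = (22.664 + 22.381 + 23.855 + 21.835 + 22.623 + 22.093 + 22.001 + 21.812 + 22.758 + 24.068 + 20.952) / 11 = 22.45836364
s = sqrt(sum((x - mean)^2)/(n-1)) = 0.90137964
u_A = s / sqrt(n) = 0.90137964 / sqrt(11) = 0.27177619
u_B1 = 0.175 / sqrt(2) = 0.12374369
u_B2 = 0.229 / sqrt(6) = 0.093488859
uc = sqrt(0.27177619^2 + 0.12374369^2 + 0.093488859^2) = 0.31291367
U = k * uc = 2.58 * 0.31291367
U = 0.8073

0.8073


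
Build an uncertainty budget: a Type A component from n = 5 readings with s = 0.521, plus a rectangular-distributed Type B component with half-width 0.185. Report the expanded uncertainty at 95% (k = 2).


u_A = s / sqrt(n) = 0.521 / sqrt(5) = 0.23299828
u_B = half_width / sqrt(3) = 0.185 / sqrt(3) = 0.1068098
uc = sqrt(u_A^2 + u_B^2) = sqrt(0.23299828^2 + 0.1068098^2) = 0.25631335
U = k * uc = 2 * 0.25631335
U = 0.5126

0.5126


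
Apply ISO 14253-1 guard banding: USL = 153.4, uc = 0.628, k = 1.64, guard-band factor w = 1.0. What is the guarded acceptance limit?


U = k * uc = 1.64 * 0.628 = 1.02992
guard band g = w * U = 1.0 * 1.02992 = 1.02992
AL = USL - g = 153.4 - 1.02992
AL = 152.3701

152.3701


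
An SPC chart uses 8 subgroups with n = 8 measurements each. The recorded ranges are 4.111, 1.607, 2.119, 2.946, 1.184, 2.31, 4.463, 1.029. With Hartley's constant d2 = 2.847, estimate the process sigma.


R_bar = (4.111 + 1.607 + 2.119 + 2.946 + 1.184 + 2.31 + 4.463 + 1.029) / 8
R_bar = 19.769 / 8 = 2.471125
sigma_hat = R_bar / d2 = 2.471125 / 2.847 = 0.8680

0.8680


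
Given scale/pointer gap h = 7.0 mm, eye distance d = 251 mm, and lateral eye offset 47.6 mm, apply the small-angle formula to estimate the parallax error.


error = h * offset / d
= 7.0 * 47.6 / 251
= 1.3275

1.3275


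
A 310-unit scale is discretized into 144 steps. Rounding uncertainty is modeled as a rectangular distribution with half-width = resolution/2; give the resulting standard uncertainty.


resolution = range / divisions
resolution = 310 / 144 = 2.1527778
u_res = resolution / (2*sqrt(3))
u_res = 2.1527778 / 3.4641016
u_res = 0.6215

0.6215


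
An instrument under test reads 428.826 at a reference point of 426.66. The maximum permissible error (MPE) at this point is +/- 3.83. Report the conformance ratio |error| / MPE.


e = indication - reference = 428.826 - 426.66 = 2.1660
|e| = 2.1660
ratio = |e| / MPE = 2.1660 / 3.83
ratio = 0.5655

0.5655


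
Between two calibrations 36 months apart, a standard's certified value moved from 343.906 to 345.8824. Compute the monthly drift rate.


rate = (v2 - v1) / months
= (345.8824 - 343.906) / 36
= 1.9764 / 36
= 0.0549

0.0549


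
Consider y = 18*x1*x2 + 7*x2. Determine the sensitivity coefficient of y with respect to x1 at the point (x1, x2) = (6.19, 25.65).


y = 18*x1*x2 + 7*x2
dy/dx1 = 18*x2
Evaluate at x2 = 25.65: c1 = 18 * 25.65
c1 = 461.7000

461.7000


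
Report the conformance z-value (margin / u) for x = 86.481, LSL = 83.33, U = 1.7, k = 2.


u = U / k = 1.7 / 2 = 0.85
margin = |LSL - x| = |83.33 - 86.481| = 3.151
z = margin / u = 3.151 / 0.85
z = 3.7071

3.7071


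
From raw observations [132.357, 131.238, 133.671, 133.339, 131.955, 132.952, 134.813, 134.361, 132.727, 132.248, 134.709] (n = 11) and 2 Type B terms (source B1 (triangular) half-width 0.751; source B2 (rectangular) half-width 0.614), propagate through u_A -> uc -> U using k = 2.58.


mean = (132.357 + 131.238 + 133.671 + 133.339 + 131.955 + 132.952 + 134.813 + 134.361 + 132.727 + 132.248 + 134.709) / 11 = 133.1245455
s = sqrt(sum((x - mean)^2)/(n-1)) = 1.1707673
u_A = s / sqrt(n) = 1.1707673 / sqrt(11) = 0.35299962
u_B1 = 0.751 / sqrt(6) = 0.30659447
u_B2 = 0.614 / sqrt(3) = 0.35449307
uc = sqrt(0.35299962^2 + 0.30659447^2 + 0.35449307^2) = 0.58674887
U = k * uc = 2.58 * 0.58674887
U = 1.5138

1.5138


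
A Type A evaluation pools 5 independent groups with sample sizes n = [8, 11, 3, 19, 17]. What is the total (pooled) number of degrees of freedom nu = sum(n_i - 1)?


nu = sum_i (n_i - 1)
nu = ((8 - 1) + (11 - 1) + (3 - 1) + (19 - 1) + (17 - 1))
nu = 7 + 10 + 2 + 18 + 16
nu = 53

53


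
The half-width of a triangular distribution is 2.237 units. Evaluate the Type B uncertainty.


u_B = half_width / sqrt(6)
u_B = 2.237 / 2.4494897
u_B = 0.9133

0.9133


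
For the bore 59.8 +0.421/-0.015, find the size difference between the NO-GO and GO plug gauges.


GO = nominal - lower_tol (smallest hole = maximum material condition)
GO = 59.8 - 0.015 = 59.785
NO-GO = nominal + upper_tol (largest hole = least material condition)
NO-GO = 59.8 + 0.421 = 60.221
spread = NO-GO - GO = 60.221 - 59.785 = 0.4360

0.4360


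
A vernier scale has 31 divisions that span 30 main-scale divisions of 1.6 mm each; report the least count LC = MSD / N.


LC = MSD / n_div
= 1.6 / 31
= 0.0516

0.0516


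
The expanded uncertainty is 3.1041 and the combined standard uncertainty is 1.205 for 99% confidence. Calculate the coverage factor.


k = U / uc
k = 3.1041 / 1.205
k = 2.576

2.576


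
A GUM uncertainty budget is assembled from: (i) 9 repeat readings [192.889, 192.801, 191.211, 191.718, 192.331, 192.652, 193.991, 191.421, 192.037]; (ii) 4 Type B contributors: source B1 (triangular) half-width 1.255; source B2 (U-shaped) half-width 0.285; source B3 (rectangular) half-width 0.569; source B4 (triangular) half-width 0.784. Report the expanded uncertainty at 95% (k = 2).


mean = (192.889 + 192.801 + 191.211 + 191.718 + 192.331 + 192.652 + 193.991 + 191.421 + 192.037) / 9 = 192.339
s = sqrt(sum((x - mean)^2)/(n-1)) = 0.86132413
u_A = s / sqrt(n) = 0.86132413 / sqrt(9) = 0.28710804
u_B1 = 1.255 / sqrt(6) = 0.5123516
u_B2 = 0.285 / sqrt(2) = 0.20152543
u_B3 = 0.569 / sqrt(3) = 0.3285123
u_B4 = 0.784 / sqrt(6) = 0.32006666
uc = sqrt(0.28710804^2 + 0.5123516^2 + 0.20152543^2 + 0.3285123^2 + 0.32006666^2) = 0.77195252
U = k * uc = 2 * 0.77195252
U = 1.5439

1.5439


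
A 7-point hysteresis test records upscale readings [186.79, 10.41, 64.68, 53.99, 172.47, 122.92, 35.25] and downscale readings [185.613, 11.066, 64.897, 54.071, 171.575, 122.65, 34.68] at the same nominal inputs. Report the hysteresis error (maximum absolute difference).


|186.79 - 185.613| = 1.1770
|10.41 - 11.066| = 0.6560
|64.68 - 64.897| = 0.2170
|53.99 - 54.071| = 0.0810
|172.47 - 171.575| = 0.8950
|122.92 - 122.65| = 0.2700
|35.25 - 34.68| = 0.5700
hysteresis = max(diffs) = 1.1770

1.1770


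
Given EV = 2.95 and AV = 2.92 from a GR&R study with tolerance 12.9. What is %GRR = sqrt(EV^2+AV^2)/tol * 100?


GRR = sqrt(EV^2 + AV^2) = sqrt(2.95^2 + 2.92^2) = 4.150771
%GRR = GRR / tol * 100 = 4.150771 / 12.9 * 100
%GRR = 32.1765

32.1765


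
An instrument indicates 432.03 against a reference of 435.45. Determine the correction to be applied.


Correction = standard - reading
= 435.45 - 432.03
= 3.4200

3.4200


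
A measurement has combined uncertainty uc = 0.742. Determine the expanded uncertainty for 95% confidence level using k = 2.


U = k * uc
U = 2 * 0.742
U = 1.4840

1.4840


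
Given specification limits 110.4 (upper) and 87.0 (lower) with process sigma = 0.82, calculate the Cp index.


Cp = (USL - LSL) / (6 * sigma)
= (110.4 - 87.0) / (6 * 0.82)
= 23.4000 / 4.9200
= 4.7561

4.7561


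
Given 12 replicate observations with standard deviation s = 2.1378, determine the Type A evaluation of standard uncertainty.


u_A = s / sqrt(n)
u_A = 2.1378 / sqrt(12)
u_A = 2.1378 / 3.4641016
u_A = 0.6171

0.6171


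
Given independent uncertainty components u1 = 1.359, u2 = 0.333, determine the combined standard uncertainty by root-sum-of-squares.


uc = sqrt(1.359^2 + 0.333^2)
uc = sqrt(1.95777)
uc = 1.3992

1.3992


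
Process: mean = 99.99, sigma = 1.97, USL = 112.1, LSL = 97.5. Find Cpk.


Cpu = (USL - mean) / (3*sigma) = (112.1 - 99.99) / (3*1.97) = 2.0491
Cpl = (mean - LSL) / (3*sigma) = (99.99 - 97.5) / (3*1.97) = 0.4213
Cpk = min(Cpu, Cpl) = 0.4213

0.4213


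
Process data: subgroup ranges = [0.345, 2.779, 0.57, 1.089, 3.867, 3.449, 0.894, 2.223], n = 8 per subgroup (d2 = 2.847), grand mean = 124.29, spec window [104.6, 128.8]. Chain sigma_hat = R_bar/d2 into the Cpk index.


R_bar = (0.345 + 2.779 + 0.57 + 1.089 + 3.867 + 3.449 + 0.894 + 2.223) / 8 = 1.902
sigma = R_bar / d2 = 1.902 / 2.847 = 0.66807165
Cp = (USL - LSL)/(6*sigma) = (128.8 - 104.6)/(6*0.66807165) = 6.0373
Cpu = (128.8 - 124.29)/(3*0.66807165) = 2.2503
Cpl = (124.29 - 104.6)/(3*0.66807165) = 9.8243
Cpk = min(Cpu, Cpl) = 2.2503

2.2503
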